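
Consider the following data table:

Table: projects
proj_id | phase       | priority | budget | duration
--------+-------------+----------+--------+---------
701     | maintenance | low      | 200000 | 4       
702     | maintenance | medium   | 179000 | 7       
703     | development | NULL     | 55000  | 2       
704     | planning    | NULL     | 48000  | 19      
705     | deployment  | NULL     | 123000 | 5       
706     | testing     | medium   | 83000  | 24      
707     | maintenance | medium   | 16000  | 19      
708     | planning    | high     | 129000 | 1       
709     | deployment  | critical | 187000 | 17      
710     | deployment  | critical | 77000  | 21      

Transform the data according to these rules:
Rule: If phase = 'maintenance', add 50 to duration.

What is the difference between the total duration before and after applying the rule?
150

Step 1: Original sum of duration = 119
Step 2: 3 records have phase = 'maintenance'
Step 3: Each affected record changes by 50
Step 4: Total change = 3 × 50 = 150
Step 5: New sum = 119 + 150 = 269
Step 6: Difference = |269 - 119| = 150
        (Sum increased by 150)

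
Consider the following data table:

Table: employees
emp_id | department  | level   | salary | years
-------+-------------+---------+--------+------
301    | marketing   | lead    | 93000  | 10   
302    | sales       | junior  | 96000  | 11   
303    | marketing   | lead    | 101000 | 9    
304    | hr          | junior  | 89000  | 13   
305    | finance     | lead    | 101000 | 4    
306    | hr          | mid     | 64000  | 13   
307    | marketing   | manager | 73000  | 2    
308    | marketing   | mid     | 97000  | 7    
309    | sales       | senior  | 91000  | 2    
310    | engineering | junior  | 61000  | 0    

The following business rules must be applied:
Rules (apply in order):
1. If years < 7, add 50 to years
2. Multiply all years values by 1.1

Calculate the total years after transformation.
298.1

Step 1: Apply Rule 1 - Add 50 to records with years < 7
  - 4 records affected: 8 + (4 × 50) = 208
  - Unaffected records: 63
  - Sum after Rule 1: 271
Step 2: Apply Rule 2 - Multiply all by 1.1
  - 271 × 1.1 = 298.1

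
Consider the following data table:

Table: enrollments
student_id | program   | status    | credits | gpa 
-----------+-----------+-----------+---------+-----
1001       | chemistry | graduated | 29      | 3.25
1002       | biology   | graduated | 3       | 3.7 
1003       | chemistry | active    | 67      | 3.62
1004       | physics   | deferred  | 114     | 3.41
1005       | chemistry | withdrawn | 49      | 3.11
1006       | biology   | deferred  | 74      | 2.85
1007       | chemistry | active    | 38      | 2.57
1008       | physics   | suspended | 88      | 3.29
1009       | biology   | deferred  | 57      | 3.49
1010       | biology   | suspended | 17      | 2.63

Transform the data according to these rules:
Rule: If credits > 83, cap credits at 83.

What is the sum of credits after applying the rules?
500

Step 1: 2 records have credits > 83
Step 2: These records originally summed to 202
Step 3: After capping: 2 × 83 = 166
Step 4: Unaffected records sum: 334
Step 5: Final sum = 166 + 334 = 500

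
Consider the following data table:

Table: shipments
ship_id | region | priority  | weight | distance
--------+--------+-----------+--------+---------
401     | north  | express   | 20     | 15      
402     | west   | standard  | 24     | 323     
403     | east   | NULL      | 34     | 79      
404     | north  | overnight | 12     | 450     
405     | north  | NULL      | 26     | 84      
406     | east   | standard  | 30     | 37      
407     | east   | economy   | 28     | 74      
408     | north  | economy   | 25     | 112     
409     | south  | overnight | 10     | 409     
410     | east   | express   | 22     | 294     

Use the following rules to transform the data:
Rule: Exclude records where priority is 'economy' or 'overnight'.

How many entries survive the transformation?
6

Step 1: Count records to exclude
  - 2 (economy) + 2 (overnight) = 4 records
Step 2: Total records: 10
Step 3: Remaining = 10 - 4 = 6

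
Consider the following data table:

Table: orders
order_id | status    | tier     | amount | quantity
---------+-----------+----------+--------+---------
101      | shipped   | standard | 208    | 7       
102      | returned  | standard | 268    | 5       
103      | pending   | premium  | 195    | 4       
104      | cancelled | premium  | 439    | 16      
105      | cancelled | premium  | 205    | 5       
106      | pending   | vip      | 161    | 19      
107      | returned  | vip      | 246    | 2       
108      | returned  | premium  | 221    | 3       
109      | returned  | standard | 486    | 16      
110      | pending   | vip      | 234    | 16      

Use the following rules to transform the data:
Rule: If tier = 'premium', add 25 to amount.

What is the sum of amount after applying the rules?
2763

Step 1: Count records where tier = 'premium': 4
Step 2: Total bonus added: 4 × 25 = 100
Step 3: Original sum of amount: 2663
Step 4: Final sum = 2663 + 100 = 2763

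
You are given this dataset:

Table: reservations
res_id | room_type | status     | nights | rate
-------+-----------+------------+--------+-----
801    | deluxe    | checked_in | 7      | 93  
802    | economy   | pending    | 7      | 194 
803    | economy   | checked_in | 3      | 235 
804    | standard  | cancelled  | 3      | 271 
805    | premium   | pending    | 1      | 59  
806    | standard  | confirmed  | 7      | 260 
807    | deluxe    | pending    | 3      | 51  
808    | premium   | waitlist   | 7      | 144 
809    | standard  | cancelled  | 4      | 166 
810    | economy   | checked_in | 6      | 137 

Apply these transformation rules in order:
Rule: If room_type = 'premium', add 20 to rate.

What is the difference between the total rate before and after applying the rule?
40

Step 1: Original sum of rate = 1610
Step 2: 2 records have room_type = 'premium'
Step 3: Each affected record changes by 20
Step 4: Total change = 2 × 20 = 40
Step 5: New sum = 1610 + 40 = 1650
Step 6: Difference = |1650 - 1610| = 40
        (Sum increased by 40)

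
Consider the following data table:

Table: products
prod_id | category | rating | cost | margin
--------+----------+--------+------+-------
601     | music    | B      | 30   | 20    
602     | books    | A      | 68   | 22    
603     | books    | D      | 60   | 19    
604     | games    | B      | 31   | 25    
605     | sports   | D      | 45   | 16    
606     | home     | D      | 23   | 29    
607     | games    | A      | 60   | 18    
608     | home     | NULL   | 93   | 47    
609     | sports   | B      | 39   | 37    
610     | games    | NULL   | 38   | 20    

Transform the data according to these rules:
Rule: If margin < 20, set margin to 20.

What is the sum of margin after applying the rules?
260

Step 1: 3 records have margin < 20
Step 2: These records originally summed to 53
Step 3: After setting to minimum: 3 × 20 = 60
Step 4: Unaffected records sum: 200
Step 5: Final sum = 60 + 200 = 260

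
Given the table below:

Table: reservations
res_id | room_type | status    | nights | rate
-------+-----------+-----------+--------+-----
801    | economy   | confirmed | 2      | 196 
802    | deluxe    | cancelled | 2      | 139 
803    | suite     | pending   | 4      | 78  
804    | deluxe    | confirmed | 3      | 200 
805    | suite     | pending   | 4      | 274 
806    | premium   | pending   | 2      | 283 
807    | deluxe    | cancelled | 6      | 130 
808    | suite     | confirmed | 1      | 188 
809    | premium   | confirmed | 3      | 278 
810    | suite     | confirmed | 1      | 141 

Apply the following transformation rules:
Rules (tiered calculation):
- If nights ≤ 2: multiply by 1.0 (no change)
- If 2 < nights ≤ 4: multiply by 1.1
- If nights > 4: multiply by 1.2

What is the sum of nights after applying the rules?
30.6

Step 1: Tier 1 (nights ≤ 2): 5 records, sum = 8 × 1.0 = 8.0
Step 2: Tier 2 (2 < nights ≤ 4): 4 records, sum = 14 × 1.1 = 15.4
Step 3: Tier 3 (nights > 4): 1 records, sum = 6 × 1.2 = 7.2
Step 4: Final sum = 8.0 + 15.4 + 7.2 = 30.6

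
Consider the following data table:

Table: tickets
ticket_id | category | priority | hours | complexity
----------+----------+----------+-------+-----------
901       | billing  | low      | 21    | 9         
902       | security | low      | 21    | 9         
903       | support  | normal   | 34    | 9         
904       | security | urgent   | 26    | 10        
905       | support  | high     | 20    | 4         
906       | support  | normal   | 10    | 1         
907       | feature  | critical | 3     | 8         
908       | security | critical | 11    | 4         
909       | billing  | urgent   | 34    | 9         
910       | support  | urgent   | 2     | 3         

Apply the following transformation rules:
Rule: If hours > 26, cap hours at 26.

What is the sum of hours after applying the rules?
166

Step 1: 2 records have hours > 26
Step 2: These records originally summed to 68
Step 3: After capping: 2 × 26 = 52
Step 4: Unaffected records sum: 114
Step 5: Final sum = 52 + 114 = 166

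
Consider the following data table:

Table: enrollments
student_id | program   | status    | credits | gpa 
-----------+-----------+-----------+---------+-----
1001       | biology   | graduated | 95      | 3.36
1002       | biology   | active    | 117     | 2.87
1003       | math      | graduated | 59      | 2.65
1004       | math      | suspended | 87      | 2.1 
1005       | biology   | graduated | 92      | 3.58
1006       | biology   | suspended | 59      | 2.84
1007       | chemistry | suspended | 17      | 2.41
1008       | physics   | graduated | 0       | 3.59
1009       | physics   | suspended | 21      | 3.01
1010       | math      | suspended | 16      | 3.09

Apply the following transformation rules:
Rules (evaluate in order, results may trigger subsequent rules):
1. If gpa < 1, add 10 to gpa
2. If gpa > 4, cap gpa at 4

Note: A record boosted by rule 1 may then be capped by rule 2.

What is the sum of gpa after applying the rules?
29.5

Step 1: Apply rule 1 to records with gpa < 1
  - 0 records get bonus of 10
  - Of these, 0 records then exceed 4 and get capped
Step 2: Apply rule 2 to records with gpa > 4
  - 0 records (original) are capped
Step 3: Calculate final sum = 29.5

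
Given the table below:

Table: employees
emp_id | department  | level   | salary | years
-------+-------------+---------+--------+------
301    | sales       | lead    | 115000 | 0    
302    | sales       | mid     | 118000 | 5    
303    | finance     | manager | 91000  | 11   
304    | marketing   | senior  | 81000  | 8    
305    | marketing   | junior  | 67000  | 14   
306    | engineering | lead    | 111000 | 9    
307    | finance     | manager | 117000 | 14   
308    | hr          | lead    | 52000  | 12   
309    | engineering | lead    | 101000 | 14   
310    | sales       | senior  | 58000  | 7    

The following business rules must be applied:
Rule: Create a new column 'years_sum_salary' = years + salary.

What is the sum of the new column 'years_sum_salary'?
911094

Step 1: For each record, compute years + salary
Example calculations:
  0 + 115000 = 115000
  5 + 118000 = 118005
  11 + 91000 = 91011
  ...
Step 2: Sum all derived values
Step 3: Total = 911094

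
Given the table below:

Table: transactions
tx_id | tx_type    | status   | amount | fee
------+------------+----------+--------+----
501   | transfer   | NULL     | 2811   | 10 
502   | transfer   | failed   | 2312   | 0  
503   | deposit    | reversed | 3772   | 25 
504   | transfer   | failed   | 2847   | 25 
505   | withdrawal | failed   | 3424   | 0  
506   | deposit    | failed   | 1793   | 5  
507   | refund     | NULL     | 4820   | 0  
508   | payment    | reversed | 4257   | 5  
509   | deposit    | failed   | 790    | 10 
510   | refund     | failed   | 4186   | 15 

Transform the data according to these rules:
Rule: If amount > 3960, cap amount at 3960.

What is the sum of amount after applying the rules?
29629

Step 1: 3 records have amount > 3960
Step 2: These records originally summed to 13263
Step 3: After capping: 3 × 3960 = 11880
Step 4: Unaffected records sum: 17749
Step 5: Final sum = 11880 + 17749 = 29629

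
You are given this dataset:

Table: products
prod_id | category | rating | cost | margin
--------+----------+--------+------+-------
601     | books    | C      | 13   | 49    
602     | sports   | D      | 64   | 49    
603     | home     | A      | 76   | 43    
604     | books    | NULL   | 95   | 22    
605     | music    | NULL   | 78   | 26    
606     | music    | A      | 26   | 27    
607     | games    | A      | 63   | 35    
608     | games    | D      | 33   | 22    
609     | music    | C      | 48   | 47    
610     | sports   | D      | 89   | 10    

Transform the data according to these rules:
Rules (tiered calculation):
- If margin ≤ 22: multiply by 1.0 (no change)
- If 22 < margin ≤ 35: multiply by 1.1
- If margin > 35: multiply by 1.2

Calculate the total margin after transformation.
376.4

Step 1: Tier 1 (margin ≤ 22): 3 records, sum = 54 × 1.0 = 54.0
Step 2: Tier 2 (22 < margin ≤ 35): 3 records, sum = 88 × 1.1 = 96.8
Step 3: Tier 3 (margin > 35): 4 records, sum = 188 × 1.2 = 225.6
Step 4: Final sum = 54.0 + 96.8 + 225.6 = 376.4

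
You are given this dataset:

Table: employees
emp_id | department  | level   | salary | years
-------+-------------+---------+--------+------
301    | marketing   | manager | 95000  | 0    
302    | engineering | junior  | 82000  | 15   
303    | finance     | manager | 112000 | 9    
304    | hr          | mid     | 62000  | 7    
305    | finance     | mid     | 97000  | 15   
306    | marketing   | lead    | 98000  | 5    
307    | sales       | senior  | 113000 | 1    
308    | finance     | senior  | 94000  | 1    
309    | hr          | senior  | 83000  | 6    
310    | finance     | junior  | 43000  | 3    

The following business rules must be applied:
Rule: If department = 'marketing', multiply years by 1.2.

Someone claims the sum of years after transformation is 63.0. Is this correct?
Yes, the result is correct.

Step 1: Calculate the correct sum after transformation
Step 2: Apply multiplier 1.2 to records where department = 'marketing'
Step 3: Correct result = 63.0
Step 4: Claimed result = 63.0
Step 5: 63.0 = 63.0 ✓
Conclusion: The claimed result is correct.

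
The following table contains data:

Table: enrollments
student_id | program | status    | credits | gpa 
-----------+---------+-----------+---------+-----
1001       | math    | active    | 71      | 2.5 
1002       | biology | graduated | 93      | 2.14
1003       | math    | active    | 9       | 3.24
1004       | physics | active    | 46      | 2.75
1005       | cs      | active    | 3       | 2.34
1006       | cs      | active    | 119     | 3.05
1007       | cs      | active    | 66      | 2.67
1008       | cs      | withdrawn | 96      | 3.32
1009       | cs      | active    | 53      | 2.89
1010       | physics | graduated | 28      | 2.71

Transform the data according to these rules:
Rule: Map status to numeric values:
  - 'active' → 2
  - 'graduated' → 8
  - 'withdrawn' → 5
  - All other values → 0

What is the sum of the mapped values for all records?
35

Step 1: Apply mapping to each record
Step 2: Count by status:
  'active': 7 records × 2 = 14
  'graduated': 2 records × 8 = 16
  'withdrawn': 1 records × 5 = 5
Step 3: Sum all mapped values = 35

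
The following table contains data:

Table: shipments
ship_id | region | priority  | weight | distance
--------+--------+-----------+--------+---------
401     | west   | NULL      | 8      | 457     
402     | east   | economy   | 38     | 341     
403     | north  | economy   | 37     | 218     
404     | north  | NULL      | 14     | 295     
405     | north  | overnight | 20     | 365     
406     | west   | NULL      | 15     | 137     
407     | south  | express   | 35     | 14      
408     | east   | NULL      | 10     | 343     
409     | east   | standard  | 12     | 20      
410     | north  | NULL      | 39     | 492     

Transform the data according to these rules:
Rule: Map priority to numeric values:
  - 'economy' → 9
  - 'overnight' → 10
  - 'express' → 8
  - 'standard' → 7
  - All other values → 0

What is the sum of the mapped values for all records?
43

Step 1: Apply mapping to each record
Step 2: Count by status:
  'economy': 2 records × 9 = 18
  'overnight': 1 records × 10 = 10
  'express': 1 records × 8 = 8
  'standard': 1 records × 7 = 7
Step 3: Sum all mapped values = 43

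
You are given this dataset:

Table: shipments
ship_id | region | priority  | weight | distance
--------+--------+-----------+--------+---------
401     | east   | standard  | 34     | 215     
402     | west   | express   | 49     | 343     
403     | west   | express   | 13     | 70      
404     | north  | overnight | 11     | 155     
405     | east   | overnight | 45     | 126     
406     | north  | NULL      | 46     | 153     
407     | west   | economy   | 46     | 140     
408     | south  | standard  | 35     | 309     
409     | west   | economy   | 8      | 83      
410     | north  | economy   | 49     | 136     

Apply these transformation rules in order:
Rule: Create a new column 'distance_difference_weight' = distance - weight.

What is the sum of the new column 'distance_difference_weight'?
1394

Step 1: For each record, compute distance - weight
Example calculations:
  215 - 34 = 181
  343 - 49 = 294
  70 - 13 = 57
  ...
Step 2: Sum all derived values
Step 3: Total = 1394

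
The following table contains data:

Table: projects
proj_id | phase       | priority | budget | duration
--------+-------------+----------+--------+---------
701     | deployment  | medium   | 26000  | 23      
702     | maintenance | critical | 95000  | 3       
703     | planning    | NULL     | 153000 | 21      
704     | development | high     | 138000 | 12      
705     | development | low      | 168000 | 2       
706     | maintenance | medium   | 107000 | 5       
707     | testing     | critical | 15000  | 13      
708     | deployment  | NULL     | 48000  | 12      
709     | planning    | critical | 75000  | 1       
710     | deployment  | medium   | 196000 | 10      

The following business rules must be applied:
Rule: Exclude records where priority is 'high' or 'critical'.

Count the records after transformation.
6

Step 1: Count records to exclude
  - 1 (high) + 3 (critical) = 4 records
Step 2: Total records: 10
Step 3: Remaining = 10 - 4 = 6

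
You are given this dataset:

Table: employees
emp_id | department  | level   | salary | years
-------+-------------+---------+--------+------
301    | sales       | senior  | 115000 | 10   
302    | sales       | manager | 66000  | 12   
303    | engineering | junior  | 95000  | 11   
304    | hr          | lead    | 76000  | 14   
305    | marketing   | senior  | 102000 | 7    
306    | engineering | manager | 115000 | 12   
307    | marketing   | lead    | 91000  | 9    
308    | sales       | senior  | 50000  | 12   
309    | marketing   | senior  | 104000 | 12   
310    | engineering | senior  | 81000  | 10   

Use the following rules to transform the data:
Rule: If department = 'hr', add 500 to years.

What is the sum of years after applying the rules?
609

Step 1: Count records where department = 'hr': 1
Step 2: Total bonus added: 1 × 500 = 500
Step 3: Original sum of years: 109
Step 4: Final sum = 109 + 500 = 609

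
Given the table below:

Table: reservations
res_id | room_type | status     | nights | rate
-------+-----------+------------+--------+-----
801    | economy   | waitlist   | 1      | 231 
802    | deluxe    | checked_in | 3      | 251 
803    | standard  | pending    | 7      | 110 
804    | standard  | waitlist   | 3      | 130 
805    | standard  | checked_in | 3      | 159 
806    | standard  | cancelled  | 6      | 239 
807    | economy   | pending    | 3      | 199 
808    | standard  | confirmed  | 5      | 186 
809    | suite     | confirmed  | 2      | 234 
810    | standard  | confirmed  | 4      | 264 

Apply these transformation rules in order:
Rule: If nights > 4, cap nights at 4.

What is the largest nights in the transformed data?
4

Step 1: Original maximum nights = 7
Step 2: Apply cap at 4
Step 3: 3 records had nights > 4 and were capped
Step 4: Maximum after transformation = 4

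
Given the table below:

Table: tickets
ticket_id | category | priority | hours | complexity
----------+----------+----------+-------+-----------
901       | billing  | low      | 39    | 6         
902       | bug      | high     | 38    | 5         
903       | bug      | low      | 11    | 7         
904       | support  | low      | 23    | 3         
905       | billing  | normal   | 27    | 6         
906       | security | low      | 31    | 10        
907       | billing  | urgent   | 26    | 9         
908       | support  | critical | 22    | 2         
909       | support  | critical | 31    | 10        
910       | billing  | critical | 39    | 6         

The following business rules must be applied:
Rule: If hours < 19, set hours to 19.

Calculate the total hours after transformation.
295

Step 1: 1 records have hours < 19
Step 2: These records originally summed to 11
Step 3: After setting to minimum: 1 × 19 = 19
Step 4: Unaffected records sum: 276
Step 5: Final sum = 19 + 276 = 295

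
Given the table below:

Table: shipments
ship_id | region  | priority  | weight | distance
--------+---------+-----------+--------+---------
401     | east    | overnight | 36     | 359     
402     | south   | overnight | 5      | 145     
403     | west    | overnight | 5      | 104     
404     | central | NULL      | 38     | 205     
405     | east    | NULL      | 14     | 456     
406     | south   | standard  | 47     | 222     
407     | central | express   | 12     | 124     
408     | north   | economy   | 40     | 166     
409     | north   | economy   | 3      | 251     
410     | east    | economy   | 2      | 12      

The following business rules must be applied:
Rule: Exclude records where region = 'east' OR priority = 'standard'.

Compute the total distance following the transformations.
995

Step 1: Find records where region = 'east' OR priority = 'standard'
Step 2: 4 records match, summing to 1049
Step 3: Original sum: 2044
Step 4: Remaining sum = 2044 - 1049 = 995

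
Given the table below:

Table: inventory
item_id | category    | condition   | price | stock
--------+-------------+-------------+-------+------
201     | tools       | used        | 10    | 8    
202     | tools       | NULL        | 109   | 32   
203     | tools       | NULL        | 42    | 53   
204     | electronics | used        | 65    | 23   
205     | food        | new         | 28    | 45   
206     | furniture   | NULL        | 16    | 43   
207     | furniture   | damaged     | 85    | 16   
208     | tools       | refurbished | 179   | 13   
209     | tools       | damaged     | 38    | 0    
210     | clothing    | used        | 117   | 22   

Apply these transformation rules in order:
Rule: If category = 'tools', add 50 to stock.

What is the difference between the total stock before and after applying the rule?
250

Step 1: Original sum of stock = 255
Step 2: 5 records have category = 'tools'
Step 3: Each affected record changes by 50
Step 4: Total change = 5 × 50 = 250
Step 5: New sum = 255 + 250 = 505
Step 6: Difference = |505 - 255| = 250
        (Sum increased by 250)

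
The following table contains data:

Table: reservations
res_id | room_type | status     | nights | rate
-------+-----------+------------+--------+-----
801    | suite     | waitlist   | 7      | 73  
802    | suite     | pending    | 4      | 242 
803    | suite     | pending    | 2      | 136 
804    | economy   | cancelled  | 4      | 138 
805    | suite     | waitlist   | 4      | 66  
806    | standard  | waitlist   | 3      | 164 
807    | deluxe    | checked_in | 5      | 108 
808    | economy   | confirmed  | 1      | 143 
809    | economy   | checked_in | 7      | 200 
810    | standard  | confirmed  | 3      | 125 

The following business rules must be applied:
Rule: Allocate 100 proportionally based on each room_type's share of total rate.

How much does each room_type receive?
deluxe: 7.74, economy: 34.48, standard: 20.72, suite: 37.06

Step 1: Calculate total rate = 1395
Step 2: Calculate each room_type's proportion:
  deluxe: 108/1395 = 7.74% → 7.74
  economy: 481/1395 = 34.48% → 34.48
  standard: 289/1395 = 20.72% → 20.72
  suite: 517/1395 = 37.06% → 37.06
Step 3: Verify: sum of allocations ≈ 100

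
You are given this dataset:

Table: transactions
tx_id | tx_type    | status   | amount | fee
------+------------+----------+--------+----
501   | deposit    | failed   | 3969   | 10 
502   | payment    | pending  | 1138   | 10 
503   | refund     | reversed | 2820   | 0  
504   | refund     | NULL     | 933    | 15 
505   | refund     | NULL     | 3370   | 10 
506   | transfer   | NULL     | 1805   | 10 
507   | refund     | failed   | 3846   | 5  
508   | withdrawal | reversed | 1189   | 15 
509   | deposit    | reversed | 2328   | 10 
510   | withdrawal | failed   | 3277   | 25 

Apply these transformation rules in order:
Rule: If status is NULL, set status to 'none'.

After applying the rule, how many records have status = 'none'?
3

Step 1: Count records where status IS NULL
Step 2: Found 3 records with NULL status
Step 3: These records will have status set to 'none'
Step 4: Records already having status = 'none': 0
Step 5: Answer: 3 + 0 = 3 records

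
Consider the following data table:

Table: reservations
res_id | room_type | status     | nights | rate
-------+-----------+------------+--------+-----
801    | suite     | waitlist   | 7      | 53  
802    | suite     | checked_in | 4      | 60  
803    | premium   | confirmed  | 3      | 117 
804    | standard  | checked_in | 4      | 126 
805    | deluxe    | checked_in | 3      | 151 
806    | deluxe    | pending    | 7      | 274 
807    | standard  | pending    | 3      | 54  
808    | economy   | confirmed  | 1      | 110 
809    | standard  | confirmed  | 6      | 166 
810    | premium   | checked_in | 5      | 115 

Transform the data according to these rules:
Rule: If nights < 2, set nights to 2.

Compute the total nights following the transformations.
44

Step 1: 1 records have nights < 2
Step 2: These records originally summed to 1
Step 3: After setting to minimum: 1 × 2 = 2
Step 4: Unaffected records sum: 42
Step 5: Final sum = 2 + 42 = 44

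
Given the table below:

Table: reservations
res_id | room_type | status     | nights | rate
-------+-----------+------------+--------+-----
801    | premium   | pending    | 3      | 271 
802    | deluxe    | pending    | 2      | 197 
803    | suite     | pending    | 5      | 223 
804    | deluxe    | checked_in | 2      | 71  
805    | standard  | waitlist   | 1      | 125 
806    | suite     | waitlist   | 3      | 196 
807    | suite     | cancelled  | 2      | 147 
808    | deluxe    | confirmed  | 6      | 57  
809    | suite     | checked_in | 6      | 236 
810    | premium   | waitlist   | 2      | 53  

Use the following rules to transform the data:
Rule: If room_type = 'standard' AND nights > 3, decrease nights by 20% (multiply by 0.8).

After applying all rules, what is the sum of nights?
32

Step 1: Find records where room_type = 'standard' AND nights > 3
Step 2: 0 records match, summing to 0
Step 3: After multiplier: 0 × 0.8 = 0.0
Step 4: Unaffected records sum: 32
Step 5: Final sum = 0.0 + 32 = 32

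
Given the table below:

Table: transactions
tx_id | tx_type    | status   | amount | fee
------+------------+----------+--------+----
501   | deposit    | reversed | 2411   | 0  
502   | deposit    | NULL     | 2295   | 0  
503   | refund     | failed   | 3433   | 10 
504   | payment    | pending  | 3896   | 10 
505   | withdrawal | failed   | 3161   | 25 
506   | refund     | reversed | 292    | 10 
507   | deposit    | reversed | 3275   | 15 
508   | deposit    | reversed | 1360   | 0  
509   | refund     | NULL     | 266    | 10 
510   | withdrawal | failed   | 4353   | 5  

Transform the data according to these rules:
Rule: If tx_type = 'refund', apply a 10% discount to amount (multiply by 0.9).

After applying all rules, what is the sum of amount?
24342.9

Step 1: Records with tx_type = 'refund' have total amount = 3991
Step 2: Apply multiplier: 3991 × 0.9 = 3591.9
Step 3: Other records total: 20751
Step 4: Final sum = 3591.9 + 20751 = 24342.9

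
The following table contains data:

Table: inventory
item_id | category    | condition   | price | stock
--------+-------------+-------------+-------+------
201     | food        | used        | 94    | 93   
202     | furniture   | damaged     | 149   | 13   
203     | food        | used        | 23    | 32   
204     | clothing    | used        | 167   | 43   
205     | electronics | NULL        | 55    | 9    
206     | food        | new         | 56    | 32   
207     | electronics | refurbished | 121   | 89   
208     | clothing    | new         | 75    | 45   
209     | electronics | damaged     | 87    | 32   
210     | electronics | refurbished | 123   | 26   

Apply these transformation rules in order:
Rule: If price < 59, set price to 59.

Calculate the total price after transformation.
993

Step 1: 3 records have price < 59
Step 2: These records originally summed to 134
Step 3: After setting to minimum: 3 × 59 = 177
Step 4: Unaffected records sum: 816
Step 5: Final sum = 177 + 816 = 993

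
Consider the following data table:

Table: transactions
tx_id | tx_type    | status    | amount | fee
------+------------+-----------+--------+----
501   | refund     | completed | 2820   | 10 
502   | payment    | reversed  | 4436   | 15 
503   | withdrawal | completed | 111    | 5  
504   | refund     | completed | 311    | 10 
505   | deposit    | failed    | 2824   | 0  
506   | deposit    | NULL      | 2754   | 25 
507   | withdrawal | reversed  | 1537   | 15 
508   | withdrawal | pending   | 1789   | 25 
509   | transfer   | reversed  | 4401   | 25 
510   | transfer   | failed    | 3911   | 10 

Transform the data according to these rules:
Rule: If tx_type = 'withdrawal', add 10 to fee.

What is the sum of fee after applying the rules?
170

Step 1: Count records where tx_type = 'withdrawal': 3
Step 2: Total bonus added: 3 × 10 = 30
Step 3: Original sum of fee: 140
Step 4: Final sum = 140 + 30 = 170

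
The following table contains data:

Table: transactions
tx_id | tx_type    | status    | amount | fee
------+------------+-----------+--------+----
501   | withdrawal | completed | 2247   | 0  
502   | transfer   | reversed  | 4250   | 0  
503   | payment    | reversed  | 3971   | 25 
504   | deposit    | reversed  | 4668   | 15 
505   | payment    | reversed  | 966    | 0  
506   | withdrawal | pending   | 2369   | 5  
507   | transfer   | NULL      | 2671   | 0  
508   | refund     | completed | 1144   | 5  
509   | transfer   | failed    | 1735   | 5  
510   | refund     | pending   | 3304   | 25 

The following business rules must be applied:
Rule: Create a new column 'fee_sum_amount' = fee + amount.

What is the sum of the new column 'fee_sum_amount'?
27405

Step 1: For each record, compute fee + amount
Example calculations:
  0 + 2247 = 2247
  0 + 4250 = 4250
  25 + 3971 = 3996
  ...
Step 2: Sum all derived values
Step 3: Total = 27405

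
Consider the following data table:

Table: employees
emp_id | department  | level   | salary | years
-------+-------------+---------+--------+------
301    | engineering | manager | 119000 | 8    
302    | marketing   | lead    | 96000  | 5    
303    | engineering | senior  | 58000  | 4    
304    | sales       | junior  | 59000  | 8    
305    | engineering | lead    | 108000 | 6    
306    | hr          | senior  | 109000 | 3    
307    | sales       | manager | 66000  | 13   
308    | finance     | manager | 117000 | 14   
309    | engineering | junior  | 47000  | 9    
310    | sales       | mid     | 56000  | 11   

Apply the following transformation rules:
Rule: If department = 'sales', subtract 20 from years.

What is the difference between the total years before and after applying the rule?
60

Step 1: Original sum of years = 81
Step 2: 3 records have department = 'sales'
Step 3: Each affected record changes by -20
Step 4: Total change = 3 × -20 = -60
Step 5: New sum = 81 + -60 = 21
Step 6: Difference = |21 - 81| = 60
        (Sum decreased by 60)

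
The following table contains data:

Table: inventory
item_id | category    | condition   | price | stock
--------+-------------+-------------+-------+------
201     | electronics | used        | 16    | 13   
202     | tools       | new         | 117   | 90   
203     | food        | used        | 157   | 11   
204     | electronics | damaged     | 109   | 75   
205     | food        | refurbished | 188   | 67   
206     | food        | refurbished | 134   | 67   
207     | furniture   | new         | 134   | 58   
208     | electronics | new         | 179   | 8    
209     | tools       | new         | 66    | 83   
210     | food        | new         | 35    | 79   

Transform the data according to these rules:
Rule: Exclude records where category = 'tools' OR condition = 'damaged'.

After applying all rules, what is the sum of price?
843

Step 1: Find records where category = 'tools' OR condition = 'damaged'
Step 2: 3 records match, summing to 292
Step 3: Original sum: 1135
Step 4: Remaining sum = 1135 - 292 = 843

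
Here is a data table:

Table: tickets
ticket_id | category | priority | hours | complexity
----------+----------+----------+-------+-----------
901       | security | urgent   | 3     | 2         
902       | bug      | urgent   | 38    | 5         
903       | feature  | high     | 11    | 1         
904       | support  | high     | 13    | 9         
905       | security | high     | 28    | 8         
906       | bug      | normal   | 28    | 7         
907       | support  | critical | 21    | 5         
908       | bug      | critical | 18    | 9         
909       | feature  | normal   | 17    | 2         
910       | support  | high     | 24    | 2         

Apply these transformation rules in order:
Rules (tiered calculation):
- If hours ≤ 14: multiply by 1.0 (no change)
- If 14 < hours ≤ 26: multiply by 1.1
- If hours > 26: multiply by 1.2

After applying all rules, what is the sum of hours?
227.8

Step 1: Tier 1 (hours ≤ 14): 3 records, sum = 27 × 1.0 = 27.0
Step 2: Tier 2 (14 < hours ≤ 26): 4 records, sum = 80 × 1.1 = 88.0
Step 3: Tier 3 (hours > 26): 3 records, sum = 94 × 1.2 = 112.8
Step 4: Final sum = 27.0 + 88.0 + 112.8 = 227.8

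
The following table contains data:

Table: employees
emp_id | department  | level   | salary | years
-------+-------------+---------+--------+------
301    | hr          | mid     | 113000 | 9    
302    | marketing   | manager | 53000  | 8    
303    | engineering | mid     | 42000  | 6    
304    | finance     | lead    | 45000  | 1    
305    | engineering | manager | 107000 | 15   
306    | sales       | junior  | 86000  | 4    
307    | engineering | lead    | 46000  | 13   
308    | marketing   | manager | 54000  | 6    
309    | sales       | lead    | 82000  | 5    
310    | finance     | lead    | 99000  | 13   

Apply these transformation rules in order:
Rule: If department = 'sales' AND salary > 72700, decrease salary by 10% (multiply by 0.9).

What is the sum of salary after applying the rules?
710200.0

Step 1: Find records where department = 'sales' AND salary > 72700
Step 2: 2 records match, summing to 168000
Step 3: After multiplier: 168000 × 0.9 = 151200.0
Step 4: Unaffected records sum: 559000
Step 5: Final sum = 151200.0 + 559000 = 710200.0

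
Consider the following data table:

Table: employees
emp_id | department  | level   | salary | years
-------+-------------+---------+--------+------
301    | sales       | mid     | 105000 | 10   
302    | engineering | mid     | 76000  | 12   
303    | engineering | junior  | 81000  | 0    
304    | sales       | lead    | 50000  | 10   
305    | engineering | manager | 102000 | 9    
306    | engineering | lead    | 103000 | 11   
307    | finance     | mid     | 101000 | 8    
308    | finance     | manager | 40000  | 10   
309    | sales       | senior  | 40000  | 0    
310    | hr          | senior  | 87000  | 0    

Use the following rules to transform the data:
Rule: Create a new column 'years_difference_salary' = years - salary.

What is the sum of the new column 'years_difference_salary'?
-784930

Step 1: For each record, compute years - salary
Example calculations:
  10 - 105000 = -104990
  12 - 76000 = -75988
  0 - 81000 = -81000
  ...
Step 2: Sum all derived values
Step 3: Total = -784930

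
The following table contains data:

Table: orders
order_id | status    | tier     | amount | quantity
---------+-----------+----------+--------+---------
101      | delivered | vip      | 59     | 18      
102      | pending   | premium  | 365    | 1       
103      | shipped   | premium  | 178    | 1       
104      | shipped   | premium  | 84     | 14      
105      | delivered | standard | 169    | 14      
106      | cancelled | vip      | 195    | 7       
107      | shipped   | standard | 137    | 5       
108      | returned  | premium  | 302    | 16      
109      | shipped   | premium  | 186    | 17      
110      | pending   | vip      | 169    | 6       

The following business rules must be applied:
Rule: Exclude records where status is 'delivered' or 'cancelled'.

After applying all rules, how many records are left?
7

Step 1: Count records to exclude
  - 2 (delivered) + 1 (cancelled) = 3 records
Step 2: Total records: 10
Step 3: Remaining = 10 - 3 = 7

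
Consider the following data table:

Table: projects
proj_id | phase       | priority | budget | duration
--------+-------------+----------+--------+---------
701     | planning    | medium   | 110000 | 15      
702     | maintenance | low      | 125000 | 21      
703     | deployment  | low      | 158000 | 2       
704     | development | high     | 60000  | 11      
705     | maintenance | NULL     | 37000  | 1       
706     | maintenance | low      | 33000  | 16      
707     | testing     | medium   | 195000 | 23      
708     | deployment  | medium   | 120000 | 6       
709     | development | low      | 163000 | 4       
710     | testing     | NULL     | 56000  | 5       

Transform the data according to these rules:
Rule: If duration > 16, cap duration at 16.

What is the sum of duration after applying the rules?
92

Step 1: 2 records have duration > 16
Step 2: These records originally summed to 44
Step 3: After capping: 2 × 16 = 32
Step 4: Unaffected records sum: 60
Step 5: Final sum = 32 + 60 = 92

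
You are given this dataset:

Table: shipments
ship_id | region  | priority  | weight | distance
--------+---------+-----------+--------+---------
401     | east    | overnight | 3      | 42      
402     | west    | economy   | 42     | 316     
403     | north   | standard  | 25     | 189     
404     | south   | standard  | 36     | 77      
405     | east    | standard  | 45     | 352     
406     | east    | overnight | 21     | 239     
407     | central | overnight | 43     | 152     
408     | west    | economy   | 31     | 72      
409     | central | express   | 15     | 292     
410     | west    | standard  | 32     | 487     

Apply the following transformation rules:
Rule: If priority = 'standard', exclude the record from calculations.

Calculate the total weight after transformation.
155

Step 1: Identify records where priority = 'standard'
Step 2: The excluded records sum to 138
Step 3: Original total weight = 293
Step 4: Remaining total = 293 - 138 = 155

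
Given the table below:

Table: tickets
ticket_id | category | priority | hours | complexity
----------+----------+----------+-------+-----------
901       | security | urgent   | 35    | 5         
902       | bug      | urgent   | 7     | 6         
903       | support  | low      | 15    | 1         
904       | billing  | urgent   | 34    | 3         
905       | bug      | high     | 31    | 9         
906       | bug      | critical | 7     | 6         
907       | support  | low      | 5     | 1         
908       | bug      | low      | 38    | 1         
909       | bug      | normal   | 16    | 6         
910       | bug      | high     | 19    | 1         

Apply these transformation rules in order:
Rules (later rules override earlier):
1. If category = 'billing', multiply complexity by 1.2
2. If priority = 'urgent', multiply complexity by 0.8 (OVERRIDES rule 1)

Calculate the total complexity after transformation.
36.2

Step 1: Rule 2 takes priority for records with priority = 'urgent'
  - 3 records: 14 × 0.8 = 11.2
Step 2: Rule 1 applies to remaining records with category = 'billing'
  - 0 records: 0 × 1.2 = 0.0
Step 3: Other records unchanged: 25
Step 4: Final sum = 11.2 + 0.0 + 25 = 36.2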